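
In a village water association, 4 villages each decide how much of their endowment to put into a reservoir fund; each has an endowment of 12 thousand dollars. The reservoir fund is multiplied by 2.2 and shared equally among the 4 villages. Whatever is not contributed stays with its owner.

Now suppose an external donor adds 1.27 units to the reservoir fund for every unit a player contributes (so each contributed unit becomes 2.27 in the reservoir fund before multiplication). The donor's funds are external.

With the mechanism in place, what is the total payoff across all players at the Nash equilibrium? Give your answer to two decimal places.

Under the mechanism each unit contributed yields 2.2 × 2.27 / 4 = 1.2485 back to its contributor per unit of net cost, which exceeds 1, making full contribution the dominant choice for everyone.
At the Nash equilibrium everyone contributes 12. Group total payoff = 2.2 × 2.27 × 48 = 239.71.

239.71 thousand dollars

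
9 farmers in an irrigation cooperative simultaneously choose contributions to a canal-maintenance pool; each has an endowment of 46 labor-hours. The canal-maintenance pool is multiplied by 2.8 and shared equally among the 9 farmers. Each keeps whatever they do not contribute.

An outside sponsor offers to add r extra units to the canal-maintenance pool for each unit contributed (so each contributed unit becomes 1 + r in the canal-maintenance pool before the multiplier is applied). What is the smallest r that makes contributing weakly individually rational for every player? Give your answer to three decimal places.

With matching at rate r, one contributed unit becomes (1 + r) in the canal-maintenance pool and returns 2.8 × (1 + r) / 9 to the contributor.
Setting this equal to 1: 1 + r = 9/2.8 = 3.2143.
So the minimum matching rate is r = 3.2143 − 1 = 2.214.

2.214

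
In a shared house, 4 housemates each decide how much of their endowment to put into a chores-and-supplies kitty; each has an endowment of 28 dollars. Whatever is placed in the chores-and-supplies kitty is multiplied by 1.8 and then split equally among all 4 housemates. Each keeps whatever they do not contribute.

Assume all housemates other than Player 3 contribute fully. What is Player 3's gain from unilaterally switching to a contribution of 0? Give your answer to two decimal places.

Switching from a contribution of 28 to 0 lets Player 3 keep an extra 28 dollars, but lowers the chores-and-supplies kitty by 28, which costs Player 3 their own share of that drop: 1.8/4 × 28 = 12.60.
Net gain = 28 − 12.60 = 15.40. The private return per contributed unit (0.4500) is below 1, so free-riding is indeed the best response regardless of what the others do.

15.40 dollars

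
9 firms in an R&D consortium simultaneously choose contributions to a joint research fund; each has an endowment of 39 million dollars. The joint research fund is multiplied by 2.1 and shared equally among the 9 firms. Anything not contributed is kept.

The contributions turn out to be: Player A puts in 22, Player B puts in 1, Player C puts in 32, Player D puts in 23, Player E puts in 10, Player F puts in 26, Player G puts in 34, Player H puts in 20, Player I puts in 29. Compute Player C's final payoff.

Total contributed: 22 + 1 + 32 + 23 + 10 + 26 + 34 + 20 + 29 = 197.
Each receives 2.1 × 197 / 9 = 45.97 from the joint research fund.
Player C keeps 39 − 32 = 7, so Player C's payoff is 7 + 45.97 = 52.97.

52.97 million dollars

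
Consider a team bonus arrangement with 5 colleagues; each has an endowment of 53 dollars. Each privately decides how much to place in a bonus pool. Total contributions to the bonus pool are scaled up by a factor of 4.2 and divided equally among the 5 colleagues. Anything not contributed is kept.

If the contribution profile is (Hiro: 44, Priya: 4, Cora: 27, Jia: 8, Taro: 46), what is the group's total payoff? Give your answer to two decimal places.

Total contributed: 44 + 4 + 27 + 8 + 46 = 129; total kept: 5 × 53 − 129 = 136.
The bonus pool pays out 4.2 × 129 = 541.80 in aggregate.
Group total = 136 + 541.80 = 677.80.

677.80 dollars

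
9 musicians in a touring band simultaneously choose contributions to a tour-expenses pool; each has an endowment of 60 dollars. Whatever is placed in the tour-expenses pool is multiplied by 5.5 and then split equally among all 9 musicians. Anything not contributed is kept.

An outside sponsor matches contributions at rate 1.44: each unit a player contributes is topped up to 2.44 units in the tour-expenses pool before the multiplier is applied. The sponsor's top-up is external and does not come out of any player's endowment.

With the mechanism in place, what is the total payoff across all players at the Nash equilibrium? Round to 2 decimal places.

The effective private return per unit is now 5.5 × 2.44 / 9 = 1.4911 > 1, so every player's dominant strategy flips to full contribution.
So the Nash equilibrium is full contribution by all 9; the group earns 5.5 × 2.44 × 540 = 7246.80.

7246.80 dollars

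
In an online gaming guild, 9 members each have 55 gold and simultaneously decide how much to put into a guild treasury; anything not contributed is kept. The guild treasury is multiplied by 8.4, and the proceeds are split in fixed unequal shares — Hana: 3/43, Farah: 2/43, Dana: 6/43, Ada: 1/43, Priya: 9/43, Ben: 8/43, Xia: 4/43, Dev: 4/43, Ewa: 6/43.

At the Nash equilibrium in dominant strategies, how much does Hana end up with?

For player j, contributing a unit is worthwhile iff 8.4 × (j's share) ≥ 1, i.e. iff j's share is at least 0.1190.
The shares above 0.1190 belong to Dana, Priya, Ben and Ewa, contributing 55 each; the remaining 5 contribute 0. Total contributed: 220.
Hana keeps 55 and receives 8.4 × 220 × 3/43 = 128.93 from the guild treasury, for a payoff of 183.93.

183.93 gold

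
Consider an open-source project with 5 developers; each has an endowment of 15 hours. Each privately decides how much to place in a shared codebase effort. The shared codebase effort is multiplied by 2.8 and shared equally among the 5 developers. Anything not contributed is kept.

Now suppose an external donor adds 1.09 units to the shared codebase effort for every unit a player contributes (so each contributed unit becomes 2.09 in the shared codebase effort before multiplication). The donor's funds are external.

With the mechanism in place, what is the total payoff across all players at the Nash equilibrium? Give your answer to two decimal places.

With the mechanism, a contributed unit returns 2.8 × 2.09 / 5 = 1.1704 per unit of net cost to the contributor — now above 1 — so contributing fully is weakly dominant for every player.
At the Nash equilibrium everyone contributes 15. Group total payoff = 2.8 × 2.09 × 75 = 438.90.

438.90 hours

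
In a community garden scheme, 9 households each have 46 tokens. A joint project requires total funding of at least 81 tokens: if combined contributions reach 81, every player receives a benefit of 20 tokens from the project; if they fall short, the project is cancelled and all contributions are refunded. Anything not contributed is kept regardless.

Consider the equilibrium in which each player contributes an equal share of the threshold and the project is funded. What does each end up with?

57 tokens

Equal share of the threshold: 81/9 = 9.
At this profile no one gains by cutting their contribution: any cut drops the total below 81, the project is cancelled, contributions are refunded, and the deviator ends with 46, which is less than 46 − 9 + 20 = 57. Contributing more than 9 just wastes the excess. So contributing exactly 9 is a best response.
Each player's payoff: 46 − 9 + 20 = 57.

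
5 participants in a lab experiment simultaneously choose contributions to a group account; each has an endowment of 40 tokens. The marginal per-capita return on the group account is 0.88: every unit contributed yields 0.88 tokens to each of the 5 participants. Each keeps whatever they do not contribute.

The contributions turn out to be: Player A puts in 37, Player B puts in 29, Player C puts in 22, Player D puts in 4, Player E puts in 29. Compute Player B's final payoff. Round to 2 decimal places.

117.48 tokens

Total contributed: 37 + 29 + 22 + 4 + 29 = 121.
Each receives 0.88 × 121 = 106.48 from the group account.
Player B keeps 40 − 29 = 11, so Player B's payoff is 11 + 106.48 = 117.48.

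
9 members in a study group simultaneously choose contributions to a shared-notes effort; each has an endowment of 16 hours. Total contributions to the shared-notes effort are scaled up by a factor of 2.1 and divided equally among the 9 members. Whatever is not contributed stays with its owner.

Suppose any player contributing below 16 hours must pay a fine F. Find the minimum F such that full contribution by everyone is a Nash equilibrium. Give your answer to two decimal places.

Given the others contribute fully, the best deviation is to contribute 0 (any partial contribution still incurs the fine and gives up units whose private return 0.2333 is below 1).
Deviating from 16 to 0 saves 16 hours but forfeits the deviator's share of the drop in the shared-notes effort: 2.1/9 × 16 = 3.73.
So the deviation gain is 16 − 3.73 = 12.27, and the fine must be at least 12.27 hours to wipe it out.

12.27 hours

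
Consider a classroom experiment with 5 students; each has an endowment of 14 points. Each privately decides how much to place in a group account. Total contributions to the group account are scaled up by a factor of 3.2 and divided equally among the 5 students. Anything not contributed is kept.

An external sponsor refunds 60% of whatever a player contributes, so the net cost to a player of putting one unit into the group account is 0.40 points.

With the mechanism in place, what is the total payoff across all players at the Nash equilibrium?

266.00 points

With the mechanism, a contributed unit returns (3.2/5) / 0.40 = 1.6000 per unit of net cost to the contributor — now above 1 — so contributing fully is weakly dominant for every player.
At the Nash equilibrium everyone contributes 14. Group total payoff = 5 × (14 × 0.60 + 3.2 × 14) = 266.00.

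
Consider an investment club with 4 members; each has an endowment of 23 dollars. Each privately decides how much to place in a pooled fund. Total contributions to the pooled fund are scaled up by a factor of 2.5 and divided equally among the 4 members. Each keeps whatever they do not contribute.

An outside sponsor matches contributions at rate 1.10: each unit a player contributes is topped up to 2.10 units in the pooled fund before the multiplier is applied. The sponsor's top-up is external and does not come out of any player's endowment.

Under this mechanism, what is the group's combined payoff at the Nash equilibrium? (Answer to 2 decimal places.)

With the mechanism, a contributed unit returns 2.5 × 2.10 / 4 = 1.3125 per unit of net cost to the contributor — now above 1 — so contributing fully is weakly dominant for every player.
So the Nash equilibrium is full contribution by all 4; the group earns 2.5 × 2.10 × 92 = 483.00.

483.00 dollars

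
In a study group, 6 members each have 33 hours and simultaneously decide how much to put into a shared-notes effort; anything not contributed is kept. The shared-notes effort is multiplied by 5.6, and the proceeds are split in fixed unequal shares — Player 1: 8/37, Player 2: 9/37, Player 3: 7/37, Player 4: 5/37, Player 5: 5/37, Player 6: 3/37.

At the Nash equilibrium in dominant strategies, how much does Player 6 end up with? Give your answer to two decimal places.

For player j, contributing a unit is worthwhile iff 5.6 × (j's share) ≥ 1, i.e. iff j's share is at least 0.1786.
The shares above 0.1786 belong to Player 1, Player 2 and Player 3, contributing 33 each; the remaining 3 contribute 0. Total contributed: 99.
Player 6 keeps 33 and receives 5.6 × 99 × 3/37 = 44.95 from the shared-notes effort, for a payoff of 77.95.

77.95 hours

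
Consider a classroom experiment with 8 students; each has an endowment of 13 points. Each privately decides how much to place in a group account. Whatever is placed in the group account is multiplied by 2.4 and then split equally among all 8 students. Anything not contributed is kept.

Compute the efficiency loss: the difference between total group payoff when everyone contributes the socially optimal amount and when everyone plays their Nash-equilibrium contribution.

Each contributed unit returns 2.4/8 = 0.3000 to its contributor — below 1 — so contributing 0 is dominant for every player. At the Nash equilibrium everyone keeps their 13, and the group total is 8 × 13 = 104.
Each contributed unit returns 2.400 to the group as a whole (0.3000 to each of 8 players), which exceeds 1, so the social optimum is full contribution: group total = 2.400 × 104 = 249.60.
Efficiency loss = 249.60 − 104 = 145.60.

145.60 points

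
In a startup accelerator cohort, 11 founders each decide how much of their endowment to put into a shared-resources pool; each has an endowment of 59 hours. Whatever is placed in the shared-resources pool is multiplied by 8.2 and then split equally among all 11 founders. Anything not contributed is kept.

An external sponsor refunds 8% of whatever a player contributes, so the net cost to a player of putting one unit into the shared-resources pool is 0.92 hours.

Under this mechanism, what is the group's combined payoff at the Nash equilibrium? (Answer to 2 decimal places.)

649.00 hours

Even with the mechanism, each unit contributed returns only (8.2/11) / 0.92 = 0.8103 per unit of net cost, so contributing nothing is still dominant.
Everyone keeps their endowment and the group total is 11 × 59 = 649.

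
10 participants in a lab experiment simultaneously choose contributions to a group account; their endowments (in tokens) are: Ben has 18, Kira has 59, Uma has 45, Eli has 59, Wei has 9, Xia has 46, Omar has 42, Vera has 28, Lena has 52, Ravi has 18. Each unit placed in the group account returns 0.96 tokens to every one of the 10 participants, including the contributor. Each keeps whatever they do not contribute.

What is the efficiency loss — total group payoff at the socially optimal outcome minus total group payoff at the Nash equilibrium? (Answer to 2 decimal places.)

3233.60 tokens

The private return per contributed unit is 0.96 < 1 for everyone, so the Nash equilibrium is zero contribution and the group total is Σ E_j = 18 + 59 + 45 + 59 + 9 + 46 + 42 + 28 + 52 + 18 = 376.
Each contributed unit returns 9.600 to the group, so the social optimum is full contribution by everyone: group total = 9.600 × 376 = 3609.60.
Efficiency loss = (9.600 − 1) × 376 = 3233.60.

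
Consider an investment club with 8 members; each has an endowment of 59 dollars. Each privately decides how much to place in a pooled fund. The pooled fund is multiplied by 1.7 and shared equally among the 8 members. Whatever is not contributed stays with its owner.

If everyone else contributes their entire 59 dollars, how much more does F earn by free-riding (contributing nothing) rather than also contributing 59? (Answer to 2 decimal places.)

Switching from a contribution of 59 to 0 lets F keep an extra 59 dollars, but lowers the pooled fund by 59, which costs F their own share of that drop: 1.7/8 × 59 = 12.54.
Net gain = 59 − 12.54 = 46.46. The private return per contributed unit (0.2125) is below 1, so free-riding is indeed the best response regardless of what the others do.

46.46 dollars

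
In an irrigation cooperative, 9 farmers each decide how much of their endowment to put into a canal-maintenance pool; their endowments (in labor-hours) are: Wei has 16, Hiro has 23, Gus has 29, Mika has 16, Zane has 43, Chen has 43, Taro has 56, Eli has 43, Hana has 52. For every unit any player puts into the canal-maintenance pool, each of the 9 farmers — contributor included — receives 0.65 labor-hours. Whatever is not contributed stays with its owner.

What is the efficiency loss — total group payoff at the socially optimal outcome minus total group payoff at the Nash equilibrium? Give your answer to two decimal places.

The private return per contributed unit is 0.65 < 1 for everyone, so the Nash equilibrium is zero contribution and the group total is Σ E_j = 16 + 23 + 29 + 16 + 43 + 43 + 56 + 43 + 52 = 321.
Each contributed unit returns 5.850 to the group, so the social optimum is full contribution by everyone: group total = 5.850 × 321 = 1877.85.
Efficiency loss = (5.850 − 1) × 321 = 1556.85.

1556.85 labor-hours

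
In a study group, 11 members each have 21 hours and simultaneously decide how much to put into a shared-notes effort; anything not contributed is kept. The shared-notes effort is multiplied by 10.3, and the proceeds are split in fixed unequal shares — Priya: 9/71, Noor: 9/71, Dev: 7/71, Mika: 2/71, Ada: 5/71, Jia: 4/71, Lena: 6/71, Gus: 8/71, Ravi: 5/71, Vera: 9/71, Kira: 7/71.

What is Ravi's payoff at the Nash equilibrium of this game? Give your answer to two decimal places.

112.39 hours

Each unit j contributes comes back to j as 10.3 × (j's share), so j prefers to contribute only if that share exceeds 1/10.3 = 0.0971; otherwise keeping the unit dominates.
The shares above 0.0971 belong to Priya, Noor, Dev, Gus, Vera and Kira, contributing 21 each; the remaining 5 contribute 0. Total contributed: 126.
Ravi keeps 21 and receives 10.3 × 126 × 5/71 = 91.39 from the shared-notes effort, for a payoff of 112.39.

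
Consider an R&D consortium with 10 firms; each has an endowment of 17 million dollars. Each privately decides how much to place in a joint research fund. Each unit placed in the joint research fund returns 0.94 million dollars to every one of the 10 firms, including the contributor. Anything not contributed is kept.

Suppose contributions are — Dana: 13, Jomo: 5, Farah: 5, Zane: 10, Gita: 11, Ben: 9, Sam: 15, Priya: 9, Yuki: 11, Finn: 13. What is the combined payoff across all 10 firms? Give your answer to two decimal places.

1018.40 million dollars

Total contributed: 13 + 5 + 5 + 10 + 11 + 9 + 15 + 9 + 11 + 13 = 101; total kept: 10 × 17 − 101 = 69.
The joint research fund pays out 0.94 × 10 × 101 = 949.40 in aggregate.
Group total = 69 + 949.40 = 1018.40.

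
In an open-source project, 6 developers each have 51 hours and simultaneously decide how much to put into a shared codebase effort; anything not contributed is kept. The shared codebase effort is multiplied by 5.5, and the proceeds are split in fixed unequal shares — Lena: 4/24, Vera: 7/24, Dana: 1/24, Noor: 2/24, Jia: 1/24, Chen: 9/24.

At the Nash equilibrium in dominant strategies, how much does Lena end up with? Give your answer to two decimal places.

Player j's private return per contributed unit is 5.5 × (j's share). Contributing is weakly dominant for j when that share is at least 1/5.5 = 0.1818, and contributing 0 is dominant otherwise.
The shares above 0.1818 belong to Vera and Chen, contributing 51 each; the remaining 4 contribute 0. Total contributed: 102.
Lena keeps 51 and receives 5.5 × 102 × 4/24 = 93.50 from the shared codebase effort, for a payoff of 144.50.

144.50 hours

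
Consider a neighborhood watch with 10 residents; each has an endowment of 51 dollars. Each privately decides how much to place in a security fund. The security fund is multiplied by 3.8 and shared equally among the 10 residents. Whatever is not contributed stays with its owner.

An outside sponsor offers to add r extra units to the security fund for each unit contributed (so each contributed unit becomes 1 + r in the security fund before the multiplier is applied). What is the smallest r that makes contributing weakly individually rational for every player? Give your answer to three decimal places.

With matching at rate r, one contributed unit becomes (1 + r) in the security fund and returns 3.8 × (1 + r) / 10 to the contributor.
Setting this equal to 1: 1 + r = 10/3.8 = 2.6316.
So the minimum matching rate is r = 2.6316 − 1 = 1.632.

1.632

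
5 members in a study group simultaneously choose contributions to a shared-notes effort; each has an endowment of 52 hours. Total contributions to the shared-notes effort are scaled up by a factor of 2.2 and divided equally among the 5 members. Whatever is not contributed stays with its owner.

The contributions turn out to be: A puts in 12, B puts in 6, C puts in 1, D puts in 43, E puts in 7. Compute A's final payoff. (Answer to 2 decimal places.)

70.36 hours

Total contributed: 12 + 6 + 1 + 43 + 7 = 69.
Each receives 2.2 × 69 / 5 = 30.36 from the shared-notes effort.
A keeps 52 − 12 = 40, so A's payoff is 40 + 30.36 = 70.36.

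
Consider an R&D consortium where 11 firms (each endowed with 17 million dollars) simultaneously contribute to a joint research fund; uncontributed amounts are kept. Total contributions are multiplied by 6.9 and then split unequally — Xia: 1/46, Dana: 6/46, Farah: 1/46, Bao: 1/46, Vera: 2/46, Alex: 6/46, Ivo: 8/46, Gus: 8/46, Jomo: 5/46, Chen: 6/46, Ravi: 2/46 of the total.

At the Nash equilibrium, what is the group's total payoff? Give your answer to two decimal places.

387.60 million dollars

Player j's private return per contributed unit is 6.9 × (j's share). Contributing is weakly dominant for j when that share is at least 1/6.9 = 0.1449, and contributing 0 is dominant otherwise.
Ivo and Gus clear that bar, contributing 17 each; the remaining 9 contribute 0. Total contributed: 34.
The joint research fund pays out 6.9 × 34 = 234.60 in total (split across the unequal shares, but the aggregate is all that matters for the group sum).
The 9 free-riders keep 17 each, adding 153. Group total = 153 + 234.60 = 387.60.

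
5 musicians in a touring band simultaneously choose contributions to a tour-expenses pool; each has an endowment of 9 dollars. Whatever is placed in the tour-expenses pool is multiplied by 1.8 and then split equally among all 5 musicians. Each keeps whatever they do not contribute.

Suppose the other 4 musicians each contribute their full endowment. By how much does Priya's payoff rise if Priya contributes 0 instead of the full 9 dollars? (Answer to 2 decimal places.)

5.76 dollars

Switching from a contribution of 9 to 0 lets Priya keep an extra 9 dollars, but lowers the tour-expenses pool by 9, which costs Priya their own share of that drop: 1.8/5 × 9 = 3.24.
Net gain = 9 − 3.24 = 5.76. The private return per contributed unit (0.3600) is below 1, so free-riding is indeed the best response regardless of what the others do.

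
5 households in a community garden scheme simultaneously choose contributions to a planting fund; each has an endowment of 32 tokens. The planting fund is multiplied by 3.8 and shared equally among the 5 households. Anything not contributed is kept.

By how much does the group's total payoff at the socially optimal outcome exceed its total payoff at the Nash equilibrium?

448.00 tokens

Each contributed unit returns 3.8/5 = 0.7600 to its contributor — below 1 — so contributing 0 is dominant for every player. At the Nash equilibrium everyone keeps their 32, and the group total is 5 × 32 = 160.
Each contributed unit returns 3.800 to the group as a whole (0.7600 to each of 5 players), which exceeds 1, so the social optimum is full contribution: group total = 3.800 × 160 = 608.00.
Efficiency loss = 608.00 − 160 = 448.00.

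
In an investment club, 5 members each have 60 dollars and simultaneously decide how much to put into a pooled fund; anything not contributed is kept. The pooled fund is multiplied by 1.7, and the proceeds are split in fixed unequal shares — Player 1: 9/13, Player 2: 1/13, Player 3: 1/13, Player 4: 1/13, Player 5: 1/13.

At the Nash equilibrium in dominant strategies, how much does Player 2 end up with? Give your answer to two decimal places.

Player j's private return per contributed unit is 1.7 × (j's share). Contributing is weakly dominant for j when that share is at least 1/1.7 = 0.5882, and contributing 0 is dominant otherwise.
The only share above 0.5882 is Player 1's 9/13, contributing 60; the remaining 4 contribute 0. Total contributed: 60.
Player 2 keeps 60 and receives 1.7 × 60 × 1/13 = 7.85 from the pooled fund, for a payoff of 67.85.

67.85 dollars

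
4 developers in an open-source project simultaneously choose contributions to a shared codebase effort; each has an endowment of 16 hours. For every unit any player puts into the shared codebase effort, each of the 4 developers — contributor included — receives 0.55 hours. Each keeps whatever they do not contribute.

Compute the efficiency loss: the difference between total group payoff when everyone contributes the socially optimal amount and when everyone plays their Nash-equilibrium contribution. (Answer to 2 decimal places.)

The private return per contributed unit is 0.55 < 1, so contributing 0 is dominant for every player. At the Nash equilibrium everyone keeps their 16, and the group total is 4 × 16 = 64.
Each contributed unit returns 2.200 to the group as a whole (0.55 to each of 4 players), which exceeds 1, so the social optimum is full contribution: group total = 2.200 × 64 = 140.80.
Efficiency loss = 140.80 − 64 = 76.80.

76.80 hours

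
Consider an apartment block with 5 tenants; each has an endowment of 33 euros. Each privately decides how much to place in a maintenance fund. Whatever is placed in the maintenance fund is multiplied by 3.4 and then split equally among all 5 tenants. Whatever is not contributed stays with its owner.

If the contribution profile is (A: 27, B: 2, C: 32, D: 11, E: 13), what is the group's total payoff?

369.00 euros

Total contributed: 27 + 2 + 32 + 11 + 13 = 85; total kept: 5 × 33 − 85 = 80.
The maintenance fund pays out 3.4 × 85 = 289.00 in aggregate.
Group total = 80 + 289.00 = 369.00.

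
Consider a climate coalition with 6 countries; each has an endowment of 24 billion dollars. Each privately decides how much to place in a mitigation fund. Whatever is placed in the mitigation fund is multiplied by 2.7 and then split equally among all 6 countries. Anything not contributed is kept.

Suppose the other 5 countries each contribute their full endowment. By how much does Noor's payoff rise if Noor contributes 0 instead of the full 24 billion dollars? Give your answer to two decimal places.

13.20 billion dollars

Switching from a contribution of 24 to 0 lets Noor keep an extra 24 billion dollars, but lowers the mitigation fund by 24, which costs Noor their own share of that drop: 2.7/6 × 24 = 10.80.
Net gain = 24 − 10.80 = 13.20. The private return per contributed unit (0.4500) is below 1, so free-riding is indeed the best response regardless of what the others do.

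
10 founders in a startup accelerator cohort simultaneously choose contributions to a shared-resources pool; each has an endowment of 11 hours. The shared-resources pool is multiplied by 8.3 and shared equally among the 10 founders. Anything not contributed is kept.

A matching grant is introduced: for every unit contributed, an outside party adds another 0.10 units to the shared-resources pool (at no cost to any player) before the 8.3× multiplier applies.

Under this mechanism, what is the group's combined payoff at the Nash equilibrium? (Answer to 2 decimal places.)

110.00 hours

Even with the mechanism, each unit contributed returns only 8.3 × 1.10 / 10 = 0.9130 per unit of net cost, so contributing nothing is still dominant.
Everyone keeps their endowment and the group total is 10 × 11 = 110.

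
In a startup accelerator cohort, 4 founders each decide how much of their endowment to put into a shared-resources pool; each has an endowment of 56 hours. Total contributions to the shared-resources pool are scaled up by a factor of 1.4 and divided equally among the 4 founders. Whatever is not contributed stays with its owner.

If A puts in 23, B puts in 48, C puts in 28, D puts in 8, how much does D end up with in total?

85.45 hours

Total contributed: 23 + 48 + 28 + 8 = 107.
Each receives 1.4 × 107 / 4 = 37.45 from the shared-resources pool.
D keeps 56 − 8 = 48, so D's payoff is 48 + 37.45 = 85.45.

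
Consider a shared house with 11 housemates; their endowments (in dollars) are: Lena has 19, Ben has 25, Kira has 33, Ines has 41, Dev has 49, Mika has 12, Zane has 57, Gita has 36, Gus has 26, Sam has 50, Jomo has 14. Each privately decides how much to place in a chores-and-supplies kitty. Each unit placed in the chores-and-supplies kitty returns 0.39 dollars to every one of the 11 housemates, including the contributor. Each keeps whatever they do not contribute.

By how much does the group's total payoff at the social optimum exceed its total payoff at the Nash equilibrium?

The private return per contributed unit is 0.39 < 1 for everyone, so the Nash equilibrium is zero contribution and the group total is Σ E_j = 19 + 25 + 33 + 41 + 49 + 12 + 57 + 36 + 26 + 50 + 14 = 362.
Each contributed unit returns 4.290 to the group, so the social optimum is full contribution by everyone: group total = 4.290 × 362 = 1552.98.
Efficiency loss = (4.290 − 1) × 362 = 1190.98.

1190.98 dollars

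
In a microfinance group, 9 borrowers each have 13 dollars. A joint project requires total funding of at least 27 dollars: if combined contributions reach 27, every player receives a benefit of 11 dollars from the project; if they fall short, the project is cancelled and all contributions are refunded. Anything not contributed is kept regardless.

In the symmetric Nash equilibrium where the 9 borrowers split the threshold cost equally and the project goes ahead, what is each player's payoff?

Equal share of the threshold: 27/9 = 3.
At this profile no one gains by cutting their contribution: any cut drops the total below 27, the project is cancelled, contributions are refunded, and the deviator ends with 13, which is less than 13 − 3 + 11 = 21. Contributing more than 3 just wastes the excess. So contributing exactly 3 is a best response.
Each player's payoff: 13 − 3 + 11 = 21.

21 dollars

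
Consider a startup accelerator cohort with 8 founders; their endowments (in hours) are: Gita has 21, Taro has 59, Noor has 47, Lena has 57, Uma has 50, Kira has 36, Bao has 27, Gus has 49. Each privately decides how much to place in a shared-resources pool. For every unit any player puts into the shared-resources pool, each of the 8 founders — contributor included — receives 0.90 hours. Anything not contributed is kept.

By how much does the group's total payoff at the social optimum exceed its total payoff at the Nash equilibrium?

The private return per contributed unit is 0.90 < 1 for everyone, so the Nash equilibrium is zero contribution and the group total is Σ E_j = 21 + 59 + 47 + 57 + 50 + 36 + 27 + 49 = 346.
Each contributed unit returns 7.200 to the group, so the social optimum is full contribution by everyone: group total = 7.200 × 346 = 2491.20.
Efficiency loss = (7.200 − 1) × 346 = 2145.20.

2145.20 hours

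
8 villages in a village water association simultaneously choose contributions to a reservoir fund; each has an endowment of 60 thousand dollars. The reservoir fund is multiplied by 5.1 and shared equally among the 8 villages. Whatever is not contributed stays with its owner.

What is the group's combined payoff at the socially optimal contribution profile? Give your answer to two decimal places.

Each contributed unit returns 5.100 to the group as a whole (0.6375 to each of 8 players), which exceeds 1, so the social optimum is full contribution: group total = 5.100 × 480 = 2448.00.

2448.00 thousand dollars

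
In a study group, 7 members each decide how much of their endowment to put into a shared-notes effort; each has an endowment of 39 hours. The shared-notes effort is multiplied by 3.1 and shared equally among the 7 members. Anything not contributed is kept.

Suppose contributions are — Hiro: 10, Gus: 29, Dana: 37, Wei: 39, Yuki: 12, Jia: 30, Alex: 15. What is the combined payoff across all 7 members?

634.20 hours

Total contributed: 10 + 29 + 37 + 39 + 12 + 30 + 15 = 172; total kept: 7 × 39 − 172 = 101.
The shared-notes effort pays out 3.1 × 172 = 533.20 in aggregate.
Group total = 101 + 533.20 = 634.20.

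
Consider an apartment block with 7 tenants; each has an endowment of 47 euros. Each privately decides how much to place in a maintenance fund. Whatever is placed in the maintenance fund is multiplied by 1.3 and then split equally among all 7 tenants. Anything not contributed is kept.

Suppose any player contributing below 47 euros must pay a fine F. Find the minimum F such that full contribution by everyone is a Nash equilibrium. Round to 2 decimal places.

38.27 euros

Given the others contribute fully, the best deviation is to contribute 0 (any partial contribution still incurs the fine and gives up units whose private return 0.1857 is below 1).
Deviating from 47 to 0 saves 47 euros but forfeits the deviator's share of the drop in the maintenance fund: 1.3/7 × 47 = 8.73.
So the deviation gain is 47 − 8.73 = 38.27, and the fine must be at least 38.27 euros to wipe it out.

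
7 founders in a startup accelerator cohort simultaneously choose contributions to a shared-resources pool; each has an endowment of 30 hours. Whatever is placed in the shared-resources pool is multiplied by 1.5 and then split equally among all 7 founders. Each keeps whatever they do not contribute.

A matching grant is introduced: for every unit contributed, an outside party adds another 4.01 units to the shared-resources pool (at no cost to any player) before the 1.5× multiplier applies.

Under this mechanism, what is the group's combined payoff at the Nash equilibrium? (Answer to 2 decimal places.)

With the mechanism, a contributed unit returns 1.5 × 5.01 / 7 = 1.0736 per unit of net cost to the contributor — now above 1 — so contributing fully is weakly dominant for every player.
So the Nash equilibrium is full contribution by all 7; the group earns 1.5 × 5.01 × 210 = 1578.15.

1578.15 hours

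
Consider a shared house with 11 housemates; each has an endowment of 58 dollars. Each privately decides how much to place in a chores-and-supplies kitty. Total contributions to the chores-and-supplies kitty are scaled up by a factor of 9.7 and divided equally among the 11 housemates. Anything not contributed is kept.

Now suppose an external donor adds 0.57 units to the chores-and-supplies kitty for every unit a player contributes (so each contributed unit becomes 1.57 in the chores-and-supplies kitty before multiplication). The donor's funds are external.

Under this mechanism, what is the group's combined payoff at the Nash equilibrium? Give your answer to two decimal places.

With the mechanism, a contributed unit returns 9.7 × 1.57 / 11 = 1.3845 per unit of net cost to the contributor — now above 1 — so contributing fully is weakly dominant for every player.
At the Nash equilibrium everyone contributes 58. Group total payoff = 9.7 × 1.57 × 638 = 9716.10.

9716.10 dollars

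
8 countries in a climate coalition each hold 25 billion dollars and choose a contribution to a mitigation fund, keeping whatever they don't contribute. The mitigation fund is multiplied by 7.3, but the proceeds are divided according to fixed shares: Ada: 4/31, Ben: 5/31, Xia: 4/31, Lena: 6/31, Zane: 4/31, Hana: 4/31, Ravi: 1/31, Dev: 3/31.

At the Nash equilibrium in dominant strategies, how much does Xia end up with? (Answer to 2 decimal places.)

72.10 billion dollars

Each unit j contributes comes back to j as 7.3 × (j's share), so j prefers to contribute only if that share exceeds 1/7.3 = 0.1370; otherwise keeping the unit dominates.
Ben and Lena are above the threshold, contributing 25 each; the remaining 6 contribute 0. Total contributed: 50.
Xia keeps 25 and receives 7.3 × 50 × 4/31 = 47.10 from the mitigation fund, for a payoff of 72.10.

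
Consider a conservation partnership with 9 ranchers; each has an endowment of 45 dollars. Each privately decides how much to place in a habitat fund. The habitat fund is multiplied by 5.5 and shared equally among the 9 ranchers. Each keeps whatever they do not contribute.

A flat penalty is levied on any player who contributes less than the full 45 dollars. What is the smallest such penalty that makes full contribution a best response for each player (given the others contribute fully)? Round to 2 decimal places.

Given the others contribute fully, the best deviation is to contribute 0 (any partial contribution still incurs the fine and gives up units whose private return 0.6111 is below 1).
Deviating from 45 to 0 saves 45 dollars but forfeits the deviator's share of the drop in the habitat fund: 5.5/9 × 45 = 27.50.
So the deviation gain is 45 − 27.50 = 17.50, and the fine must be at least 17.50 dollars to wipe it out.

17.50 dollars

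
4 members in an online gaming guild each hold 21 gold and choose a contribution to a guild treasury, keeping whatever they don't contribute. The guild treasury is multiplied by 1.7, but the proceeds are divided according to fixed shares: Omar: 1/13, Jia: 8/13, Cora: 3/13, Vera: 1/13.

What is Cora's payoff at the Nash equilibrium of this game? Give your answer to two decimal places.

29.24 gold

For player j, contributing a unit is worthwhile iff 1.7 × (j's share) ≥ 1, i.e. iff j's share is at least 0.5882.
Only Jia (8/13) clears that bar, contributing 21; the remaining 3 contribute 0. Total contributed: 21.
Cora keeps 21 and receives 1.7 × 21 × 3/13 = 8.24 from the guild treasury, for a payoff of 29.24.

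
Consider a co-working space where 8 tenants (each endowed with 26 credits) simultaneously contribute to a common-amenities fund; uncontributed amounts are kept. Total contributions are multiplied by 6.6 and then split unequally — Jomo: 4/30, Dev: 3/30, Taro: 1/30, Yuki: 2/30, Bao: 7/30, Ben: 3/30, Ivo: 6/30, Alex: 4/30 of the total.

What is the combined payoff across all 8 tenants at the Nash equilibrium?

Each unit j contributes comes back to j as 6.6 × (j's share), so j prefers to contribute only if that share exceeds 1/6.6 = 0.1515; otherwise keeping the unit dominates.
The shares above 0.1515 belong to Bao and Ivo, contributing 26 each; the remaining 6 contribute 0. Total contributed: 52.
The common-amenities fund pays out 6.6 × 52 = 343.20 in total (split across the unequal shares, but the aggregate is all that matters for the group sum).
The 6 free-riders keep 26 each, adding 156. Group total = 156 + 343.20 = 499.20.

499.20 credits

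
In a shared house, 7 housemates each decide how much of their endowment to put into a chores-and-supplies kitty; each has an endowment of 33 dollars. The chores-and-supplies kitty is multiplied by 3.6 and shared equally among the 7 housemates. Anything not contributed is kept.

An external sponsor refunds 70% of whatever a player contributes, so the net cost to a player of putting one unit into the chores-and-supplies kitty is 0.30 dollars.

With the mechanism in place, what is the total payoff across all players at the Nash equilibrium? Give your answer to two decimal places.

Under the mechanism each unit contributed yields (3.6/7) / 0.30 = 1.7143 back to its contributor per unit of net cost, which exceeds 1, making full contribution the dominant choice for everyone.
So the Nash equilibrium is full contribution by all 7; the group earns 7 × (33 × 0.70 + 3.6 × 33) = 993.30.

993.30 dollars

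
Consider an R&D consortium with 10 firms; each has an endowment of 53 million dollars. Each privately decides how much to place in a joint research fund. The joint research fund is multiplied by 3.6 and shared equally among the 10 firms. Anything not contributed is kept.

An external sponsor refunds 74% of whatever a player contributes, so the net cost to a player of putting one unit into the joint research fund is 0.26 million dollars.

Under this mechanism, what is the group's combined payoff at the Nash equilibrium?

2300.20 million dollars

With the mechanism, a contributed unit returns (3.6/10) / 0.26 = 1.3846 per unit of net cost to the contributor — now above 1 — so contributing fully is weakly dominant for every player.
So the Nash equilibrium is full contribution by all 10; the group earns 10 × (53 × 0.74 + 3.6 × 53) = 2300.20.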